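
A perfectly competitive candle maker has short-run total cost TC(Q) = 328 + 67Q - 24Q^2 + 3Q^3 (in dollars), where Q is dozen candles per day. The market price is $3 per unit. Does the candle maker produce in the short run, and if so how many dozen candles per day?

Variable cost is VC = 67Q - 24Q^2 + 3Q^3, so AVC = VC/Q = 67 - 24Q + 3Q^2 and MC = dTC/dQ = 67 - 48Q + 9Q^2.
AVC is minimized where dAVC/dQ = -24 + 6Q = 0, at Q = 4; min AVC = 67 - 24·4 + 3·4^2 = $19.
With P < min AVC ($3 < $19), every unit sold adds to the loss.
The firm minimizes its loss by shutting down and losing only its fixed cost of $328.

Shut down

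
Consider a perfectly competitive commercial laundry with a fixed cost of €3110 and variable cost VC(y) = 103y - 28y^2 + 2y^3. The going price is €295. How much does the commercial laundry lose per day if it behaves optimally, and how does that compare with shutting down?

Profit = -€230 at y = 12

AVC = 103 - 28y + 2y^2; min AVC = €5 at y = 7. Since P = €295 ≥ min AVC, the firm produces.
MC = 103 - 56y + 6y^2. Setting P = MC and taking the root on the rising branch gives y* = 12.
TR = 295·12 = 3540. TC = 3110 + 660 = 3770. Profit = 3540 − 3770 = -€230.
Shutting down would mean losing the fixed cost of €3110, so operating at a loss of €230 is better by €2880.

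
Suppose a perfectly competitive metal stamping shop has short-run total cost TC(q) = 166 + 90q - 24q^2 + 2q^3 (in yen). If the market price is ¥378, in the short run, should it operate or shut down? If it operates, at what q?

Variable cost is VC = 90q - 24q^2 + 2q^3, so AVC = VC/q = 90 - 24q + 2q^2 and MC = dTC/dq = 90 - 48q + 6q^2.
AVC is minimized where dAVC/dq = -24 + 4q = 0, at q = 6; min AVC = 90 - 24·6 + 2·6^2 = ¥18.
Because ¥378 ≥ ¥18, revenue can cover variable cost; the firm operates.
Solving P = MC: -288 - 48q + 6q^2 = 0 ⇒ q = -4 or 12. On the upward-sloping branch, q* = 12.
Check: AVC at q = 12 is ¥90 ≤ P, so revenue covers variable cost.
Profit = P·q − TC = 378·12 − 1246 = ¥3290.

Produce at q = 12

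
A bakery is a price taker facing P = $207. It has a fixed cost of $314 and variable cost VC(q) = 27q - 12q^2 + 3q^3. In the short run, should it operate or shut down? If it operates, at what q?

Produce at q = 6

Variable cost is VC = 27q - 12q^2 + 3q^3, so AVC = VC/q = 27 - 12q + 3q^2 and MC = dTC/dq = 27 - 24q + 9q^2.
The AVC parabola has its vertex at q = 12/6 = 2, where AVC = 27 - 12·2 + 3·2^2 = $15.
P = $207 exceeds min AVC = $15, so the firm stays open.
P = MC gives -180 - 24q + 9q^2 = 0, with roots -10/3 and 6. Take the larger (rising MC): q* = 6.
Check: AVC at q = 6 is $63 ≤ P, so revenue covers variable cost.
Profit = P·q − TC = 207·6 − 692 = $550.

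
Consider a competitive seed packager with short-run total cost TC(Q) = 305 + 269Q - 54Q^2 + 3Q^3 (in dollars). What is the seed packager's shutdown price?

The firm shuts down when price falls below the minimum of average variable cost. AVC = VC/Q = 269 - 54Q + 3Q^2.
At the minimum of AVC, MC = AVC. MC = 269 - 108Q + 9Q^2; setting MC = AVC gives 6Q^2 - 54Q = 0, so Q = 9. min AVC = 26.
So the shutdown price is $26.

$26 per unit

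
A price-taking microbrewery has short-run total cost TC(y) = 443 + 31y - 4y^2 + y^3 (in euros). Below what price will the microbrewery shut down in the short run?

€27 per unit

The shutdown price is the minimum of AVC. VC = 31y - 4y^2 + y^3, so AVC = 31 - 4y + y^2.
At the minimum of AVC, MC = AVC. MC = 31 - 8y + 3y^2; setting MC = AVC gives 2y^2 - 4y = 0, so y = 2. min AVC = 27.
The firm shuts down for any P below €27.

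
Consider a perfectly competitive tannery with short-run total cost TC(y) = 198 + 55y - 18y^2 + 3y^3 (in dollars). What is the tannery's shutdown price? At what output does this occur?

The shutdown price is the minimum of AVC. VC = 55y - 18y^2 + 3y^3, so AVC = 55 - 18y + 3y^2.
dAVC/dy = -18 + 6y = 0 gives y = 3. min AVC = 55 - 18·3 + 3·3^2 = 28.
The firm shuts down for any P below $28.

$28 per unit, at y = 3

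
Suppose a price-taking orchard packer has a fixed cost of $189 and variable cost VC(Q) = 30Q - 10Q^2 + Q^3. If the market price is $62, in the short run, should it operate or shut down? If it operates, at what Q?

From TC, MC = TC'(Q) = 30 - 20Q + 3Q^2 and AVC = VC/Q = 30 - 10Q + Q^2.
AVC hits its minimum where MC = AVC, at Q = 5, giving min AVC = 30 - 10·5 + 5^2 = $5.
Since P = $62 ≥ min AVC = $5, price covers variable cost and the firm should produce.
P = MC gives -32 - 20Q + 3Q^2 = 0, with roots -4/3 and 8. Take the larger (rising MC): Q* = 8.
Check: AVC at Q = 8 is $14 ≤ P, so revenue covers variable cost.
Profit = P·Q − TC = 62·8 − 301 = $195.

Produce at Q = 8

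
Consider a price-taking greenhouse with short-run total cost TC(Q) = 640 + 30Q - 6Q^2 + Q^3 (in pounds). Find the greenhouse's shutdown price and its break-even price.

Shutdown price = £21; break-even price = £126

AVC = 30 - 6Q + Q^2; minimized at Q = 3, giving min AVC = £21. That is the shutdown price.
ATC = 640/Q + 30 - 6Q + Q^2. Setting dATC/dQ = −640/Q^2 − 6 + 2Q = 0 gives Q = 8 (since 2·8^3 − 6·8^2 = 640).
min ATC = 640/8 + 30 − 6·8 + 8^2 = £126. That is the break-even price.
Between these two prices the firm operates at a loss; above £126 it earns a profit.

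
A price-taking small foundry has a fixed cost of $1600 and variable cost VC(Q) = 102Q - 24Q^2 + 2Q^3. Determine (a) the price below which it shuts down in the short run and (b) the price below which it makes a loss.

Shutdown price = min AVC. AVC = 102 - 24Q + 2Q^2, with vertex at Q = 6 and minimum $30.
ATC = 1600/Q + 102 - 24Q + 2Q^2. Setting dATC/dQ = −1600/Q^2 − 24 + 4Q = 0 gives Q = 10 (since 4·10^3 − 24·10^2 = 1600).
min ATC = 1600/10 + 102 − 24·10 + 2·10^2 = $222. That is the break-even price.
Between these two prices the firm operates at a loss; above $222 it earns a profit.

Shutdown price = $30; break-even price = $222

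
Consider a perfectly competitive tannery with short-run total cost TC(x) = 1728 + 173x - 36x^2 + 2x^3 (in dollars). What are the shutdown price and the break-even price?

Shutdown price = $11; break-even price = $173

Shutdown price = min AVC. AVC = 173 - 36x + 2x^2, with vertex at x = 9 and minimum $11.
ATC = 1728/x + 173 - 36x + 2x^2. Setting dATC/dx = −1728/x^2 − 36 + 4x = 0 gives x = 12 (since 4·12^3 − 36·12^2 = 1728).
min ATC = 1728/12 + 173 − 36·12 + 2·12^2 = $173. That is the break-even price.
Between these two prices the firm operates at a loss; above $173 it earns a profit.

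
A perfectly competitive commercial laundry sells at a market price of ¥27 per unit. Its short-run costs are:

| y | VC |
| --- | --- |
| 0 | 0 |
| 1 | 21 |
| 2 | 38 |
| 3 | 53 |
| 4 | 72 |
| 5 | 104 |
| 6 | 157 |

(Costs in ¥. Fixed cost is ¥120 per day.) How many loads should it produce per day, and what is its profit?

Tabulate TR − TC: y=0: -120; y=1: -114; y=2: -104; y=3: -92; y=4: -84; y=5: -89; y=6: -115.
Profit is maximized at y = 4. AVC there is 72/4 = ¥18 ≤ P, so producing beats shutting down (which would give -¥120).

y = 4; profit = -¥84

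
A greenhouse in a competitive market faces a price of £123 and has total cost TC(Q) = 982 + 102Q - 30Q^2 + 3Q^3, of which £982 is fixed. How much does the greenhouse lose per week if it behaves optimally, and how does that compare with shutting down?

Profit = -£394 at Q = 7

AVC = 102 - 30Q + 3Q^2; min AVC = £27 at Q = 5. Since P = £123 ≥ min AVC, the firm produces.
With MC = 102 - 60Q + 9Q^2, P = MC on the upward-sloping part at Q* = 7.
TR = 123·7 = 861. TC = 982 + 273 = 1255. Profit = 861 − 1255 = -£394.
That loss of £394 beats the £982 the firm would lose by shutting down; producing recovers £588 of fixed cost.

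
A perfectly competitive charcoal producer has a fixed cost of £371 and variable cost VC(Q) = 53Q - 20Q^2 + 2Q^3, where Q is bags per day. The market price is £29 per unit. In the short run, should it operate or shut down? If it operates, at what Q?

Strip out fixed cost: VC = 53Q - 20Q^2 + 2Q^3. Then AVC = 53 - 20Q + 2Q^2 and MC = 53 - 40Q + 6Q^2.
AVC hits its minimum where MC = AVC, at Q = 5, giving min AVC = 53 - 20·5 + 2·5^2 = £3.
P = £29 exceeds min AVC = £3, so the firm stays open.
Set P = MC: 29 = 53 - 40Q + 6Q^2 → 24 - 40Q + 6Q^2 = 0. The roots are Q = 2/3 and Q = 6; the profit-maximizing output is on the rising part of MC, so Q* = 6.
Check: AVC at Q = 6 is £5 ≤ P, so revenue covers variable cost.
Profit = P·Q − TC = 29·6 − 401 = -£227, a loss, but smaller than the £371 fixed cost the firm would lose by shutting down.

Produce at Q = 6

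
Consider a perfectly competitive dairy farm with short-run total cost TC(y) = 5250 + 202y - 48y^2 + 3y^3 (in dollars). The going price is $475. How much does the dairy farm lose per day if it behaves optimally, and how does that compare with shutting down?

Profit = -$180 at y = 13

AVC = 202 - 48y + 3y^2; min AVC = $10 at y = 8. Since P = $475 ≥ min AVC, the firm produces.
MC = 202 - 96y + 9y^2. Setting P = MC and taking the root on the rising branch gives y* = 13.
TR = 475·13 = 6175. TC = 5250 + 1105 = 6355. Profit = 6175 − 6355 = -$180.
That loss of $180 beats the $5250 the firm would lose by shutting down; producing recovers $5070 of fixed cost.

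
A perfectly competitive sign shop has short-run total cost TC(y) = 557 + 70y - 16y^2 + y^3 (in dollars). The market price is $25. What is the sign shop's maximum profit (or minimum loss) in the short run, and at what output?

Profit = -$395 at y = 9

AVC = 70 - 16y + y^2 has its minimum $6 at y = 8; price $25 clears that bar, so the firm operates.
MC = 70 - 32y + 3y^2. Setting P = MC and taking the root on the rising branch gives y* = 9.
TR = 25·9 = 225. TC = 557 + 63 = 620. Profit = 225 − 620 = -$395.
Shutting down would mean losing the fixed cost of $557, so operating at a loss of $395 is better by $162.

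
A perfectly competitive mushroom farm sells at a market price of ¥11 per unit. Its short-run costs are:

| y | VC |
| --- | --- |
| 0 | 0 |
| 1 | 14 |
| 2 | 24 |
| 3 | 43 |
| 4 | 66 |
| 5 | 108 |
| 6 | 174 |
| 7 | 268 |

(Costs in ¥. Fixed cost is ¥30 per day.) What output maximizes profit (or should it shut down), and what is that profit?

Compute π = P·y − TC at each output: y=0: -30; y=1: -33; y=2: -32; y=3: -40; y=4: -52; y=5: -83; y=6: -138; y=7: -221.
Profit is highest at y = 0. Equivalently, the lowest AVC in the table is 24/2 ≈ ¥12 at y = 2, and P = ¥11 falls below it — price never covers variable cost, so the firm shuts down and loses only its fixed cost.

y = 0 (shut down); profit = -¥30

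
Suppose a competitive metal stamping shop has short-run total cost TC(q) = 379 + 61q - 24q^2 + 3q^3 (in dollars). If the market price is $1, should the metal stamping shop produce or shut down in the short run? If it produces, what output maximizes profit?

From TC, MC = TC'(q) = 61 - 48q + 9q^2 and AVC = VC/q = 61 - 24q + 3q^2.
AVC is minimized where dAVC/dq = -24 + 6q = 0, at q = 4; min AVC = 61 - 24·4 + 3·4^2 = $13.
Since P = $1 < min AVC = $13, price fails to cover variable cost at any output.
Shutting down limits the loss to fixed cost, $379.

Shut down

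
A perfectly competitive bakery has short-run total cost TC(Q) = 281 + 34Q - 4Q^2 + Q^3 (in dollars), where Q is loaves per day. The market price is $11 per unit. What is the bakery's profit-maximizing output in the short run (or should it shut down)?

Shut down

Variable cost is VC = 34Q - 4Q^2 + Q^3, so AVC = VC/Q = 34 - 4Q + Q^2 and MC = dTC/dQ = 34 - 8Q + 3Q^2.
AVC hits its minimum where MC = AVC, at Q = 2, giving min AVC = 34 - 4·2 + 2^2 = $30.
P = $11 lies below min AVC = $30; no output level covers variable cost.
Shutting down limits the loss to fixed cost, $281.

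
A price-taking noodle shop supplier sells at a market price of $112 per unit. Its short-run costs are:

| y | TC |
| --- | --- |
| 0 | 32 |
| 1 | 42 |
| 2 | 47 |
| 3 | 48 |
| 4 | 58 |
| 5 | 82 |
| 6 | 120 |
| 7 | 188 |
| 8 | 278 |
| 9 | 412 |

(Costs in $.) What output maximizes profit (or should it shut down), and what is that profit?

Tabulate TR − TC: y=0: -32; y=1: 70; y=2: 177; y=3: 288; y=4: 390; y=5: 478; y=6: 552; y=7: 596; y=8: 618; y=9: 596.
Profit is maximized at y = 8. AVC there is 246/8 = $30.75 ≤ P, so producing beats shutting down (which would give -$32).

y = 8; profit = $618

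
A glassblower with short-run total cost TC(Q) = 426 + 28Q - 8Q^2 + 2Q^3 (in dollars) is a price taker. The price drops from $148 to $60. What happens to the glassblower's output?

AVC = 28 - 8Q + 2Q^2, minimized at Q = 2 where min AVC = $20. MC = 28 - 16Q + 6Q^2.
With P = $148 above the shutdown price, P = MC gives Q = 6.
At P = $60 ≥ min AVC, set P = MC: Q = 4. The firm stays open but cuts output.

Output falls from 6 to 4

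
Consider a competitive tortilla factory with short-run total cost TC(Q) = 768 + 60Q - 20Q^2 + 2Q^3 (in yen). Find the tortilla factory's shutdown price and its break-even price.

Shutdown price = min AVC. AVC = 60 - 20Q + 2Q^2, with vertex at Q = 5 and minimum ¥10.
ATC = 768/Q + 60 - 20Q + 2Q^2. Setting dATC/dQ = −768/Q^2 − 20 + 4Q = 0 gives Q = 8 (since 4·8^3 − 20·8^2 = 768).
min ATC = 768/8 + 60 − 20·8 + 2·8^2 = ¥124. That is the break-even price.
Between these two prices the firm operates at a loss; above ¥124 it earns a profit.

Shutdown price = ¥10; break-even price = ¥124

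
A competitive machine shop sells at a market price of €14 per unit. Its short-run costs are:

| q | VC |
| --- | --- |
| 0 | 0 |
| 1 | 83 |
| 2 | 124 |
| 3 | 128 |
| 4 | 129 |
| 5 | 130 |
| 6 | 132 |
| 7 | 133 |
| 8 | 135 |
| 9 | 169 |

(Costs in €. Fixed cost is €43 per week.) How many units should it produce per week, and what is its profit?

Tabulate TR − TC: q=0: -43; q=1: -112; q=2: -139; q=3: -129; q=4: -116; q=5: -103; q=6: -91; q=7: -78; q=8: -66; q=9: -86.
Profit is highest at q = 0. Equivalently, the lowest AVC in the table is 135/8 ≈ €16.88 at q = 8, and P = €14 falls below it — price never covers variable cost, so the firm shuts down and loses only its fixed cost.

q = 0 (shut down); profit = -€43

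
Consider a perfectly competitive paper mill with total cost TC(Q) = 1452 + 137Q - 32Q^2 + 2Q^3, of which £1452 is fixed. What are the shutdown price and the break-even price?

Shutdown price = £9; break-even price = £159

Shutdown price = min AVC. AVC = 137 - 32Q + 2Q^2, with vertex at Q = 8 and minimum £9.
ATC = 1452/Q + 137 - 32Q + 2Q^2. Setting dATC/dQ = −1452/Q^2 − 32 + 4Q = 0 gives Q = 11 (since 4·11^3 − 32·11^2 = 1452).
min ATC = 1452/11 + 137 − 32·11 + 2·11^2 = £159. That is the break-even price.
For £9 ≤ P < £159 the firm produces at a loss; below £9 it shuts down.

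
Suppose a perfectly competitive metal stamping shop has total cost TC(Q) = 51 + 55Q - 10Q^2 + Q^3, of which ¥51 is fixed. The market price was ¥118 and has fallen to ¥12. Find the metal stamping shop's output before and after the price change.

Output falls from 9 to 0 (the firm shuts down)

MC = 55 - 20Q + 3Q^2; the shutdown threshold is min AVC = ¥30 (at Q = 5).
At P = ¥118 ≥ min AVC, set P = MC on the rising branch: Q = 9.
At P = ¥12 < min AVC = ¥30, price no longer covers variable cost at any output, so the firm shuts down: Q = 0.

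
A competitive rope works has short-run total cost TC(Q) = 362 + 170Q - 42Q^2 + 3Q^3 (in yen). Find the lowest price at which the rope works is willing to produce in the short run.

The shutdown price is the minimum of AVC. VC = 170Q - 42Q^2 + 3Q^3, so AVC = 170 - 42Q + 3Q^2.
dAVC/dQ = -42 + 6Q = 0 gives Q = 7. min AVC = 170 - 42·7 + 3·7^2 = 23.
For P < ¥23 the firm produces nothing.

¥23 per unit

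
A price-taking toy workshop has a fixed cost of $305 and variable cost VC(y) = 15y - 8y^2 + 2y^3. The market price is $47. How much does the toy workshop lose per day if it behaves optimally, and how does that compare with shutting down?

AVC = 15 - 8y + 2y^2 has its minimum $7 at y = 2; price $47 clears that bar, so the firm operates.
MC = 15 - 16y + 6y^2. Setting P = MC and taking the root on the rising branch gives y* = 4.
TR = 47·4 = 188. TC = 305 + 60 = 365. Profit = 188 − 365 = -$177.
By producing, the firm covers all variable cost plus $128 of fixed cost; shutting down would lose the full $305.

Profit = -$177 at y = 4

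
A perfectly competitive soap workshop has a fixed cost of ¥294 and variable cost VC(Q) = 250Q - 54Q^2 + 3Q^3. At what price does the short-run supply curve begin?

¥7 per unit

Short-run supply begins at min AVC. From VC = 250Q - 54Q^2 + 3Q^3, AVC = 250 - 54Q + 3Q^2.
dAVC/dQ = -54 + 6Q = 0 gives Q = 9. min AVC = 250 - 54·9 + 3·9^2 = 7.
The firm shuts down for any P below ¥7.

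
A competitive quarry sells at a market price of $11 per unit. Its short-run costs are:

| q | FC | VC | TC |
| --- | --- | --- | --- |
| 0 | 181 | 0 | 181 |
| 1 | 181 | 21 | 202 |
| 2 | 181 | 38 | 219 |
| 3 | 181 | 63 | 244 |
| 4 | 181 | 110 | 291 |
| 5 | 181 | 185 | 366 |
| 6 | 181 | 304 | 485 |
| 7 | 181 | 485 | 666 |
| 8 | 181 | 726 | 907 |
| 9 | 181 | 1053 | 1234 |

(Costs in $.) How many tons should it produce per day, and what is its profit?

Compute π = P·q − TC at each output: q=0: -181; q=1: -191; q=2: -197; q=3: -211; q=4: -247; q=5: -311; q=6: -419; q=7: -589; q=8: -819; q=9: -1135.
Profit is highest at q = 0. Equivalently, the lowest AVC in the table is 38/2 ≈ $19 at q = 2, and P = $11 falls below it — price never covers variable cost, so the firm shuts down and loses only its fixed cost.

q = 0 (shut down); profit = -$181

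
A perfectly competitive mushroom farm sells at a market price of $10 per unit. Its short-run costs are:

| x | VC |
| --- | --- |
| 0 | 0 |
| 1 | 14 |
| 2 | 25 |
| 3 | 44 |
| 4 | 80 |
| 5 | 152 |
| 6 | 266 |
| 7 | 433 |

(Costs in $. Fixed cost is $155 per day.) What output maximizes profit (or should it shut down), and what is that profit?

Compute π = P·x − TC at each output: x=0: -155; x=1: -159; x=2: -160; x=3: -169; x=4: -195; x=5: -257; x=6: -361; x=7: -518.
Profit is highest at x = 0. Equivalently, the lowest AVC in the table is 25/2 ≈ $12.50 at x = 2, and P = $10 falls below it — price never covers variable cost, so the firm shuts down and loses only its fixed cost.

x = 0 (shut down); profit = -$155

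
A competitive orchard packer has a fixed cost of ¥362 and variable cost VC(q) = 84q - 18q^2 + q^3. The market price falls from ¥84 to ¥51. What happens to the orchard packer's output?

Output falls from 12 to 11

MC = 84 - 36q + 3q^2; the shutdown threshold is min AVC = ¥3 (at q = 9).
With P = ¥84 above the shutdown price, P = MC gives q = 12.
At P = ¥51 ≥ min AVC, set P = MC: q = 11. The firm stays open but cuts output.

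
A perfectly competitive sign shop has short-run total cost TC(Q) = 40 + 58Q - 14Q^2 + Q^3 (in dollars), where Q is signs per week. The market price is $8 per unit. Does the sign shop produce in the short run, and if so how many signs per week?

Shut down

From TC, MC = TC'(Q) = 58 - 28Q + 3Q^2 and AVC = VC/Q = 58 - 14Q + Q^2.
AVC is minimized where dAVC/dQ = -14 + 2Q = 0, at Q = 7; min AVC = 58 - 14·7 + 7^2 = $9.
P = $8 lies below min AVC = $9; no output level covers variable cost.
Shutting down limits the loss to fixed cost, $40.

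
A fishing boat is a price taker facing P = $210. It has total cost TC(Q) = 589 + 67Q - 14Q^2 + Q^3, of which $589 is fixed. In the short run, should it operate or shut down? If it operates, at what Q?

Produce at Q = 13

Strip out fixed cost: VC = 67Q - 14Q^2 + Q^3. Then AVC = 67 - 14Q + Q^2 and MC = 67 - 28Q + 3Q^2.
AVC is minimized where dAVC/dQ = -14 + 2Q = 0, at Q = 7; min AVC = 67 - 14·7 + 7^2 = $18.
Because $210 ≥ $18, revenue can cover variable cost; the firm operates.
P = MC gives -143 - 28Q + 3Q^2 = 0, with roots -11/3 and 13. Take the larger (rising MC): Q* = 13.
Check: AVC at Q = 13 is $54 ≤ P, so revenue covers variable cost.
Profit = P·Q − TC = 210·13 − 1291 = $1439.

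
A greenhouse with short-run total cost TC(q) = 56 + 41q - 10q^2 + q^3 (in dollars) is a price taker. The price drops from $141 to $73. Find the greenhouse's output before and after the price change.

Output falls from 10 to 8

AVC = 41 - 10q + q^2, minimized at q = 5 where min AVC = $16. MC = 41 - 20q + 3q^2.
At P = $141 ≥ min AVC, set P = MC on the rising branch: q = 10.
At P = $73 ≥ min AVC, set P = MC: q = 8. The firm stays open but cuts output.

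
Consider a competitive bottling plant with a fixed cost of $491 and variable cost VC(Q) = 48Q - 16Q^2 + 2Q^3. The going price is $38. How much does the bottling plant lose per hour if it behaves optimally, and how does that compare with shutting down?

AVC = 48 - 16Q + 2Q^2 has its minimum $16 at Q = 4; price $38 clears that bar, so the firm operates.
MC = 48 - 32Q + 6Q^2. Setting P = MC and taking the root on the rising branch gives Q* = 5.
TR = 38·5 = 190. TC = 491 + 90 = 581. Profit = 190 − 581 = -$391.
That loss of $391 beats the $491 the firm would lose by shutting down; producing recovers $100 of fixed cost.

Profit = -$391 at Q = 5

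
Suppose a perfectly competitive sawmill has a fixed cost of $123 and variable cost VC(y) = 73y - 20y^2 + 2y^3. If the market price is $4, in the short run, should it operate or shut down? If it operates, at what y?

Shut down

Variable cost is VC = 73y - 20y^2 + 2y^3, so AVC = VC/y = 73 - 20y + 2y^2 and MC = dTC/dy = 73 - 40y + 6y^2.
AVC hits its minimum where MC = AVC, at y = 5, giving min AVC = 73 - 20·5 + 2·5^2 = $23.
With P < min AVC ($4 < $23), every unit sold adds to the loss.
The firm minimizes its loss by shutting down and losing only its fixed cost of $123.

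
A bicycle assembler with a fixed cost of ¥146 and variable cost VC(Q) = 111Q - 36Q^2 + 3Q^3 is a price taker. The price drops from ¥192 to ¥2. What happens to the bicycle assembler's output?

Output falls from 9 to 0 (the firm shuts down)

AVC = 111 - 36Q + 3Q^2, minimized at Q = 6 where min AVC = ¥3. MC = 111 - 72Q + 9Q^2.
With P = ¥192 above the shutdown price, P = MC gives Q = 9.
At P = ¥2 < min AVC = ¥3, price no longer covers variable cost at any output, so the firm shuts down: Q = 0.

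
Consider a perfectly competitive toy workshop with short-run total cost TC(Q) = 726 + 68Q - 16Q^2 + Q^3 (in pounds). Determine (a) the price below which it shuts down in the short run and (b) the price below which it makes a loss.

AVC = 68 - 16Q + Q^2; minimized at Q = 8, giving min AVC = £4. That is the shutdown price.
ATC = 726/Q + 68 - 16Q + Q^2. Setting dATC/dQ = −726/Q^2 − 16 + 2Q = 0 gives Q = 11 (since 2·11^3 − 16·11^2 = 726).
min ATC = 726/11 + 68 − 16·11 + 11^2 = £79. That is the break-even price.
Between these two prices the firm operates at a loss; above £79 it earns a profit.

Shutdown price = £4; break-even price = £79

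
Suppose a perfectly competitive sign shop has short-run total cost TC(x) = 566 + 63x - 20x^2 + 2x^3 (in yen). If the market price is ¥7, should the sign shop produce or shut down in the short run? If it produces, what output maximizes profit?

From TC, MC = TC'(x) = 63 - 40x + 6x^2 and AVC = VC/x = 63 - 20x + 2x^2.
The AVC parabola has its vertex at x = 20/4 = 5, where AVC = 63 - 20·5 + 2·5^2 = ¥13.
Since P = ¥7 < min AVC = ¥13, price fails to cover variable cost at any output.
Shutting down limits the loss to fixed cost, ¥566.

Shut down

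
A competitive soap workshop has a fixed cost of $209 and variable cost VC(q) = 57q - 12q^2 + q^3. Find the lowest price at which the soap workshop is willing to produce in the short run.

Short-run supply begins at min AVC. From VC = 57q - 12q^2 + q^3, AVC = 57 - 12q + q^2.
At the minimum of AVC, MC = AVC. MC = 57 - 24q + 3q^2; setting MC = AVC gives 2q^2 - 12q = 0, so q = 6. min AVC = 21.
For P < $21 the firm produces nothing.

$21 per unit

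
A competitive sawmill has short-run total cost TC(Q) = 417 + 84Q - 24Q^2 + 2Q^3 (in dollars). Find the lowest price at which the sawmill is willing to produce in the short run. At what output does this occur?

Short-run supply begins at min AVC. From VC = 84Q - 24Q^2 + 2Q^3, AVC = 84 - 24Q + 2Q^2.
At the minimum of AVC, MC = AVC. MC = 84 - 48Q + 6Q^2; setting MC = AVC gives 4Q^2 - 24Q = 0, so Q = 6. min AVC = 12.
So the shutdown price is $12.

$12 per unit, at Q = 6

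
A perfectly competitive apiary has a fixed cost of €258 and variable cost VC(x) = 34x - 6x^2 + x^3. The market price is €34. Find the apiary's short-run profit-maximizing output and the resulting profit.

AVC = 34 - 6x + x^2 has its minimum €25 at x = 3; price €34 clears that bar, so the firm operates.
MC = 34 - 12x + 3x^2. Setting P = MC and taking the root on the rising branch gives x* = 4.
TR = 34·4 = 136. TC = 258 + 104 = 362. Profit = 136 − 362 = -€226.
That loss of €226 beats the €258 the firm would lose by shutting down; producing recovers €32 of fixed cost.

Profit = -€226 at x = 4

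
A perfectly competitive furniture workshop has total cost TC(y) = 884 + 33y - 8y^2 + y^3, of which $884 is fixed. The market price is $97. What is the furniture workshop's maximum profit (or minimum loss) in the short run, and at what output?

AVC = 33 - 8y + y^2 has its minimum $17 at y = 4; price $97 clears that bar, so the firm operates.
With MC = 33 - 16y + 3y^2, P = MC on the upward-sloping part at y* = 8.
TR = 97·8 = 776. TC = 884 + 264 = 1148. Profit = 776 − 1148 = -$372.
By producing, the firm covers all variable cost plus $512 of fixed cost; shutting down would lose the full $884.

Profit = -$372 at y = 8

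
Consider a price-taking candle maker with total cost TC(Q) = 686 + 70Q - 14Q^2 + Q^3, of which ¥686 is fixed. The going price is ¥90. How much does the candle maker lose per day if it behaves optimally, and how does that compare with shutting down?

AVC = 70 - 14Q + Q^2; min AVC = ¥21 at Q = 7. Since P = ¥90 ≥ min AVC, the firm produces.
MC = 70 - 28Q + 3Q^2. Setting P = MC and taking the root on the rising branch gives Q* = 10.
TR = 90·10 = 900. TC = 686 + 300 = 986. Profit = 900 − 986 = -¥86.
Shutting down would mean losing the fixed cost of ¥686, so operating at a loss of ¥86 is better by ¥600.

Profit = -¥86 at Q = 10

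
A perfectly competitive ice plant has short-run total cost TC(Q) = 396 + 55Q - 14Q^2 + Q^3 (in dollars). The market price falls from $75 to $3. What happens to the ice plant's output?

MC = 55 - 28Q + 3Q^2; the shutdown threshold is min AVC = $6 (at Q = 7).
At P = $75 ≥ min AVC, set P = MC on the rising branch: Q = 10.
At P = $3 < min AVC = $6, price no longer covers variable cost at any output, so the firm shuts down: Q = 0.

Output falls from 10 to 0 (the firm shuts down)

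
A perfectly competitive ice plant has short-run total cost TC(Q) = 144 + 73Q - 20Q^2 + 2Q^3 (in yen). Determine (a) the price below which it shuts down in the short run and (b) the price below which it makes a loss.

Shutdown price = ¥23; break-even price = ¥49

Shutdown price = min AVC. AVC = 73 - 20Q + 2Q^2, with vertex at Q = 5 and minimum ¥23.
ATC = 144/Q + 73 - 20Q + 2Q^2. Setting dATC/dQ = −144/Q^2 − 20 + 4Q = 0 gives Q = 6 (since 4·6^3 − 20·6^2 = 144).
min ATC = 144/6 + 73 − 20·6 + 2·6^2 = ¥49. That is the break-even price.
Between these two prices the firm operates at a loss; above ¥49 it earns a profit.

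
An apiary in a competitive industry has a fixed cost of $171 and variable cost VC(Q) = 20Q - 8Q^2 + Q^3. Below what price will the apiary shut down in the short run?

The shutdown price is the minimum of AVC. VC = 20Q - 8Q^2 + Q^3, so AVC = 20 - 8Q + Q^2.
At the minimum of AVC, MC = AVC. MC = 20 - 16Q + 3Q^2; setting MC = AVC gives 2Q^2 - 8Q = 0, so Q = 4. min AVC = 4.
So the shutdown price is $4.

$4 per unit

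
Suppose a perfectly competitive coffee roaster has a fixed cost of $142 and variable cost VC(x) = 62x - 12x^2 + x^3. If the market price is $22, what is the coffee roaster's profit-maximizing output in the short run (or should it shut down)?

Shut down

Variable cost is VC = 62x - 12x^2 + x^3, so AVC = VC/x = 62 - 12x + x^2 and MC = dTC/dx = 62 - 24x + 3x^2.
The AVC parabola has its vertex at x = 12/2 = 6, where AVC = 62 - 12·6 + 6^2 = $26.
P = $22 lies below min AVC = $26; no output level covers variable cost.
Best response: produce nothing and absorb the $142 fixed cost.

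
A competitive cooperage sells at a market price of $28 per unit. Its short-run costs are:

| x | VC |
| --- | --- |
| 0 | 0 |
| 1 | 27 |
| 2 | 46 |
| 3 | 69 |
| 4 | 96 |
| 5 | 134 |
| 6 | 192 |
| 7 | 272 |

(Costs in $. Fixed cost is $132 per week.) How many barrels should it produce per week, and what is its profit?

Tabulate TR − TC: x=0: -132; x=1: -131; x=2: -122; x=3: -117; x=4: -116; x=5: -126; x=6: -156; x=7: -208.
Profit is maximized at x = 4. AVC there is 96/4 = $24 ≤ P, so producing beats shutting down (which would give -$132).

x = 4; profit = -$116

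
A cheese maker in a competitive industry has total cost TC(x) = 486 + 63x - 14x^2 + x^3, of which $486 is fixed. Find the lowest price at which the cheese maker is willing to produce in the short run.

$14 per unit

The firm shuts down when price falls below the minimum of average variable cost. AVC = VC/x = 63 - 14x + x^2.
dAVC/dx = -14 + 2x = 0 gives x = 7. min AVC = 63 - 14·7 + 7^2 = 14.
So the shutdown price is $14.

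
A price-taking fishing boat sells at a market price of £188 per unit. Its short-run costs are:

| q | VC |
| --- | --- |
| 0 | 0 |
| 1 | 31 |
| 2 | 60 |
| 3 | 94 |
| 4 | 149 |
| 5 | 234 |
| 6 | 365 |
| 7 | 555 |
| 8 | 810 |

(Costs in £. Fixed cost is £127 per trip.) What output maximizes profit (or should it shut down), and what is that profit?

Profit at each row (π = 188q − TC): q=0: -127; q=1: 30; q=2: 189; q=3: 343; q=4: 476; q=5: 579; q=6: 636; q=7: 634; q=8: 567.
Profit is maximized at q = 6. AVC there is 365/6 = £60.83 ≤ P, so producing beats shutting down (which would give -£127).

q = 6; profit = £636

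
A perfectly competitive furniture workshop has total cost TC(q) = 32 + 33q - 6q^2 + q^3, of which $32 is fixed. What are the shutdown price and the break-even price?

Shutdown price = $24; break-even price = $33

AVC = 33 - 6q + q^2; minimized at q = 3, giving min AVC = $24. That is the shutdown price.
ATC = 32/q + 33 - 6q + q^2. Setting dATC/dq = −32/q^2 − 6 + 2q = 0 gives q = 4 (since 2·4^3 − 6·4^2 = 32).
min ATC = 32/4 + 33 − 6·4 + 4^2 = $33. That is the break-even price.
Between these two prices the firm operates at a loss; above $33 it earns a profit.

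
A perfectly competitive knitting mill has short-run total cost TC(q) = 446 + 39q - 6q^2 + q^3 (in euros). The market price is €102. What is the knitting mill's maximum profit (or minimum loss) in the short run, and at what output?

Profit = -€54 at q = 7

AVC = 39 - 6q + q^2; min AVC = €30 at q = 3. Since P = €102 ≥ min AVC, the firm produces.
MC = 39 - 12q + 3q^2. Setting P = MC and taking the root on the rising branch gives q* = 7.
TR = 102·7 = 714. TC = 446 + 322 = 768. Profit = 714 − 768 = -€54.
By producing, the firm covers all variable cost plus €392 of fixed cost; shutting down would lose the full €446.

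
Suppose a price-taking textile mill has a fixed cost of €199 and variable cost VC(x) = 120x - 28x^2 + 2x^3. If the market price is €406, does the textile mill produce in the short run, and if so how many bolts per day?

Produce at x = 13

From TC, MC = TC'(x) = 120 - 56x + 6x^2 and AVC = VC/x = 120 - 28x + 2x^2.
The AVC parabola has its vertex at x = 28/4 = 7, where AVC = 120 - 28·7 + 2·7^2 = €22.
Since P = €406 ≥ min AVC = €22, price covers variable cost and the firm should produce.
Solving P = MC: -286 - 56x + 6x^2 = 0 ⇒ x = -11/3 or 13. On the upward-sloping branch, x* = 13.
Check: AVC at x = 13 is €94 ≤ P, so revenue covers variable cost.
Profit = P·x − TC = 406·13 − 1421 = €3857.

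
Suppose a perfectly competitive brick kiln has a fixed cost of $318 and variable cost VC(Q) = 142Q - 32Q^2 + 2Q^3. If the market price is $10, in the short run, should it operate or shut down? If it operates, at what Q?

Shut down

From TC, MC = TC'(Q) = 142 - 64Q + 6Q^2 and AVC = VC/Q = 142 - 32Q + 2Q^2.
AVC is minimized where dAVC/dQ = -32 + 4Q = 0, at Q = 8; min AVC = 142 - 32·8 + 2·8^2 = $14.
With P < min AVC ($10 < $14), every unit sold adds to the loss.
The firm minimizes its loss by shutting down and losing only its fixed cost of $318.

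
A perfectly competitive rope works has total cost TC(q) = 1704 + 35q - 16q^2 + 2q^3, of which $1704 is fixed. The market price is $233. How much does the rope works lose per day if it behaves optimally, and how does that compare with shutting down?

AVC = 35 - 16q + 2q^2; min AVC = $3 at q = 4. Since P = $233 ≥ min AVC, the firm produces.
MC = 35 - 32q + 6q^2. Setting P = MC and taking the root on the rising branch gives q* = 9.
TR = 233·9 = 2097. TC = 1704 + 477 = 2181. Profit = 2097 − 2181 = -$84.
By producing, the firm covers all variable cost plus $1620 of fixed cost; shutting down would lose the full $1704.

Profit = -$84 at q = 9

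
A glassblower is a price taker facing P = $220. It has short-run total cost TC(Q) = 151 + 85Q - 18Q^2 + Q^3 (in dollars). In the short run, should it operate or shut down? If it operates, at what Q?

Strip out fixed cost: VC = 85Q - 18Q^2 + Q^3. Then AVC = 85 - 18Q + Q^2 and MC = 85 - 36Q + 3Q^2.
AVC is minimized where dAVC/dQ = -18 + 2Q = 0, at Q = 9; min AVC = 85 - 18·9 + 9^2 = $4.
Because $220 ≥ $4, revenue can cover variable cost; the firm operates.
Solving P = MC: -135 - 36Q + 3Q^2 = 0 ⇒ Q = -3 or 15. On the upward-sloping branch, Q* = 15.
Check: AVC at Q = 15 is $40 ≤ P, so revenue covers variable cost.
Profit = P·Q − TC = 220·15 − 751 = $2549.

Produce at Q = 15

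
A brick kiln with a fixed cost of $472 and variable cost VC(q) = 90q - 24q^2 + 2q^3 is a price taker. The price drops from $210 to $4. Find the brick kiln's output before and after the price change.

Output falls from 10 to 0 (the firm shuts down)

MC = 90 - 48q + 6q^2; the shutdown threshold is min AVC = $18 (at q = 6).
At P = $210 ≥ min AVC, set P = MC on the rising branch: q = 10.
At P = $4 < min AVC = $18, price no longer covers variable cost at any output, so the firm shuts down: q = 0.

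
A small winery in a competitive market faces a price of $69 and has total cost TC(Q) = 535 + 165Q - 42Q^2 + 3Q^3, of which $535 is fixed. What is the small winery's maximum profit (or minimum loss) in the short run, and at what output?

Profit = -$151 at Q = 8

AVC = 165 - 42Q + 3Q^2 has its minimum $18 at Q = 7; price $69 clears that bar, so the firm operates.
With MC = 165 - 84Q + 9Q^2, P = MC on the upward-sloping part at Q* = 8.
TR = 69·8 = 552. TC = 535 + 168 = 703. Profit = 552 − 703 = -$151.
Shutting down would mean losing the fixed cost of $535, so operating at a loss of $151 is better by $384.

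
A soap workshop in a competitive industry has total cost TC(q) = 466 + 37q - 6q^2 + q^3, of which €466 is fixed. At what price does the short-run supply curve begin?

Short-run supply begins at min AVC. From VC = 37q - 6q^2 + q^3, AVC = 37 - 6q + q^2.
At the minimum of AVC, MC = AVC. MC = 37 - 12q + 3q^2; setting MC = AVC gives 2q^2 - 6q = 0, so q = 3. min AVC = 28.
The firm shuts down for any P below €28.

€28 per unit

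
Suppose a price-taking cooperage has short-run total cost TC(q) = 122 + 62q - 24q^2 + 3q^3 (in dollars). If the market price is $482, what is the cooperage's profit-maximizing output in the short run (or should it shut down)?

Produce at q = 10

From TC, MC = TC'(q) = 62 - 48q + 9q^2 and AVC = VC/q = 62 - 24q + 3q^2.
AVC hits its minimum where MC = AVC, at q = 4, giving min AVC = 62 - 24·4 + 3·4^2 = $14.
P = $482 exceeds min AVC = $14, so the firm stays open.
P = MC gives -420 - 48q + 9q^2 = 0, with roots -14/3 and 10. Take the larger (rising MC): q* = 10.
Check: AVC at q = 10 is $122 ≤ P, so revenue covers variable cost.
Profit = P·q − TC = 482·10 − 1342 = $3478.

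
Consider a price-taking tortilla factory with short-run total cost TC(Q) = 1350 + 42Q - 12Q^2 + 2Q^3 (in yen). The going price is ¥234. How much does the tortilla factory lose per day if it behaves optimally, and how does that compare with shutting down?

Profit = -¥70 at Q = 8

AVC = 42 - 12Q + 2Q^2; min AVC = ¥24 at Q = 3. Since P = ¥234 ≥ min AVC, the firm produces.
With MC = 42 - 24Q + 6Q^2, P = MC on the upward-sloping part at Q* = 8.
TR = 234·8 = 1872. TC = 1350 + 592 = 1942. Profit = 1872 − 1942 = -¥70.
By producing, the firm covers all variable cost plus ¥1280 of fixed cost; shutting down would lose the full ¥1350.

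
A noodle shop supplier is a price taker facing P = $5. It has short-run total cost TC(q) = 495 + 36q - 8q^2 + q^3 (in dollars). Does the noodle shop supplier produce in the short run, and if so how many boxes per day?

Variable cost is VC = 36q - 8q^2 + q^3, so AVC = VC/q = 36 - 8q + q^2 and MC = dTC/dq = 36 - 16q + 3q^2.
AVC hits its minimum where MC = AVC, at q = 4, giving min AVC = 36 - 8·4 + 4^2 = $20.
P = $5 lies below min AVC = $20; no output level covers variable cost.
Best response: produce nothing and absorb the $495 fixed cost.

Shut down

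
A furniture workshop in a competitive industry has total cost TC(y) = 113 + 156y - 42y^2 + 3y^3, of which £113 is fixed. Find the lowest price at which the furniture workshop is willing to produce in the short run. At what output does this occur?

£9 per unit, at y = 7

The shutdown price is the minimum of AVC. VC = 156y - 42y^2 + 3y^3, so AVC = 156 - 42y + 3y^2.
dAVC/dy = -42 + 6y = 0 gives y = 7. min AVC = 156 - 42·7 + 3·7^2 = 9.
So the shutdown price is £9.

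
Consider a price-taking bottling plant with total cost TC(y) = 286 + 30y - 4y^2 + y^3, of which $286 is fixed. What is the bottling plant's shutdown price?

$26 per unit

The firm shuts down when price falls below the minimum of average variable cost. AVC = VC/y = 30 - 4y + y^2.
At the minimum of AVC, MC = AVC. MC = 30 - 8y + 3y^2; setting MC = AVC gives 2y^2 - 4y = 0, so y = 2. min AVC = 26.
For P < $26 the firm produces nothing.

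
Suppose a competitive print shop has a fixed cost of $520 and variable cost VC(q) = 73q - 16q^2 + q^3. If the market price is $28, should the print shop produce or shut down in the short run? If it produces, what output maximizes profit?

Produce at q = 9

Strip out fixed cost: VC = 73q - 16q^2 + q^3. Then AVC = 73 - 16q + q^2 and MC = 73 - 32q + 3q^2.
AVC hits its minimum where MC = AVC, at q = 8, giving min AVC = 73 - 16·8 + 8^2 = $9.
Because $28 ≥ $9, revenue can cover variable cost; the firm operates.
Set P = MC: 28 = 73 - 32q + 3q^2 → 45 - 32q + 3q^2 = 0. The roots are q = 5/3 and q = 9; the profit-maximizing output is on the rising part of MC, so q* = 9.
Check: AVC at q = 9 is $10 ≤ P, so revenue covers variable cost.
Profit = P·q − TC = 28·9 − 610 = -$358, a loss, but smaller than the $520 fixed cost the firm would lose by shutting down.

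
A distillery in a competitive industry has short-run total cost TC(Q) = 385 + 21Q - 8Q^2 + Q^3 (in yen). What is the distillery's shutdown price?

Short-run supply begins at min AVC. From VC = 21Q - 8Q^2 + Q^3, AVC = 21 - 8Q + Q^2.
dAVC/dQ = -8 + 2Q = 0 gives Q = 4. min AVC = 21 - 8·4 + 4^2 = 5.
For P < ¥5 the firm produces nothing.

¥5 per unit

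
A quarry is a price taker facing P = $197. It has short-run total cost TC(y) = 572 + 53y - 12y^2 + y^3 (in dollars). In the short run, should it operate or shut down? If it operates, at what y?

From TC, MC = TC'(y) = 53 - 24y + 3y^2 and AVC = VC/y = 53 - 12y + y^2.
AVC is minimized where dAVC/dy = -12 + 2y = 0, at y = 6; min AVC = 53 - 12·6 + 6^2 = $17.
P = $197 exceeds min AVC = $17, so the firm stays open.
Set P = MC: 197 = 53 - 24y + 3y^2 → -144 - 24y + 3y^2 = 0. The roots are y = -4 and y = 12; the profit-maximizing output is on the rising part of MC, so y* = 12.
Check: AVC at y = 12 is $53 ≤ P, so revenue covers variable cost.
Profit = P·y − TC = 197·12 − 1208 = $1156.

Produce at y = 12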